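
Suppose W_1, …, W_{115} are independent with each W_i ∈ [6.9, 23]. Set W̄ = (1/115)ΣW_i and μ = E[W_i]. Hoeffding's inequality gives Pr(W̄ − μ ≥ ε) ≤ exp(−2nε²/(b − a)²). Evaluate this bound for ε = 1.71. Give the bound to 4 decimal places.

Exponent: 2nε²/(b − a)² = 2·115·1.71² / 16.1² = 2.59459.
Bound = exp(−2.59459) = 0.07468.

0.0747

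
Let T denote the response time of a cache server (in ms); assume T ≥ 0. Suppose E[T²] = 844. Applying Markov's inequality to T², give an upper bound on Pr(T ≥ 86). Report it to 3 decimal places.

0.114

Since T ≥ 0, the event {T ≥ 86} is the same as {T² ≥ 7396}.
Markov's inequality applied to T² gives Pr(T² ≥ 7396) ≤ E[T²]/7396 = 844/7396 = 0.1141.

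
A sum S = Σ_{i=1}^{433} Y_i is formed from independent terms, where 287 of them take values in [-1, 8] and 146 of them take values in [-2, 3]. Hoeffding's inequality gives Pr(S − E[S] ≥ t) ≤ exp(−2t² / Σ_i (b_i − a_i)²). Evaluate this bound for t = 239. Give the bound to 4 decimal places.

Σ(b_i − a_i)² = 287·9² + 146·5² = 26897.
Exponent = 2·239² / 26897 = 4.24739.
Bound = exp(−4.24739) = 0.01430.

0.0143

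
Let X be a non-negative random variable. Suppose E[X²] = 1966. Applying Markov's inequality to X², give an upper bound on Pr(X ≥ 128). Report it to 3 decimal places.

Since X ≥ 0, the event {X ≥ 128} is the same as {X² ≥ 16384}.
Markov's inequality applied to X² gives Pr(X² ≥ 16384) ≤ E[X²]/16384 = 1966/16384 = 0.1200.

0.120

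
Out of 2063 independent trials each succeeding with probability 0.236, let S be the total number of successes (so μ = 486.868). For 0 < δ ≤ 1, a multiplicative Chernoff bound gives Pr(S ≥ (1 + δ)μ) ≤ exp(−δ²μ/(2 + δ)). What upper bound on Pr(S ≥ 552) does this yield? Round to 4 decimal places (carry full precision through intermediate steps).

0.0168

Write 552 = (1 + δ)μ, so δ = 552/486.868 − 1 = 0.1337775…
Then the exponent is δ²μ/(2 + δ) = (552 − μ)² / (μ·(2 + δ)) = 4.083461.
Bound = exp(−4.083461) = 0.01685.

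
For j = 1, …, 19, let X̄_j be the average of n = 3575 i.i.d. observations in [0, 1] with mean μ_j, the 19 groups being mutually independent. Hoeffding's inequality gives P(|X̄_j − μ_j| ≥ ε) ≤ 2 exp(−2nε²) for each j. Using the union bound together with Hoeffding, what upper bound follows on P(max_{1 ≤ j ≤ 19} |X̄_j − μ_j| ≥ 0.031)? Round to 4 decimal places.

Per-experiment Hoeffding bound: 2·exp(−2·3575·0.031²) = 2·exp(−6.87115) = 0.0020746.
Union bound over 19 events: 19·0.0020746 = 0.03942.

0.0394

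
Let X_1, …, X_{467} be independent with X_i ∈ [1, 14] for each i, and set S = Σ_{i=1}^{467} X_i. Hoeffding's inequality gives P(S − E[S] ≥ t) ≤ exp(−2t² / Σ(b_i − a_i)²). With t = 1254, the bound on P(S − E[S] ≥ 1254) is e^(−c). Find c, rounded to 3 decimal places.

39.849

Σ(b_i − a_i)² = 467·(13)² = 78923.
c = 2t²/78923 = 2·1254²/78923 = 39.8494.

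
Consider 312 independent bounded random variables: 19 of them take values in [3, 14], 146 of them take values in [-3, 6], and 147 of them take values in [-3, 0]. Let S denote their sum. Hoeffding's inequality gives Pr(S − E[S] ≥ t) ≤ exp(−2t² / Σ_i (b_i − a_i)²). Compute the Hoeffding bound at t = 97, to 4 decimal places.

0.2958

Σ(b_i − a_i)² = 19·11² + 146·9² + 147·3² = 15448.
Exponent = 2·97² / 15448 = 1.21815.
Bound = exp(−1.21815) = 0.29578.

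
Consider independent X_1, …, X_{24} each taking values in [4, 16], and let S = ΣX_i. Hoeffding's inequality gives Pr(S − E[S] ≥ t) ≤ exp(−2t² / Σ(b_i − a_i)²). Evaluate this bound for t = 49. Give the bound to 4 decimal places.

0.2492

Σ(b_i − a_i)² = 24·(12)² = 3456.
Exponent = 2·49²/3456 = 1.3895.
Bound = exp(−1.3895) = 0.24921.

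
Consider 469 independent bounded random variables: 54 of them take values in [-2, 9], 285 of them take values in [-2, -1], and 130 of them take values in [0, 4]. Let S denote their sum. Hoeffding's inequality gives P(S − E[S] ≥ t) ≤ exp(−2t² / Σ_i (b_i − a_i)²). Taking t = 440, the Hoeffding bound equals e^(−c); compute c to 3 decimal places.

Σ(b_i − a_i)² = 54·11² + 285·1² + 130·4² = 8899.
c = 2t² / 8899 = 2·440² / 8899 = 43.5105.

43.511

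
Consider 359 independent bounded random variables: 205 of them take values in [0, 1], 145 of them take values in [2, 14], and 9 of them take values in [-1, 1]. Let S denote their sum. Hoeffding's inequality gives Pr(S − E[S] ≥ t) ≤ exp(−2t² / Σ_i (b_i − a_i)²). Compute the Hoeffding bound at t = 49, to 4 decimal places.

0.7966

Σ(b_i − a_i)² = 205·1² + 145·12² + 9·2² = 21121.
Exponent = 2·49² / 21121 = 0.22736.
Bound = exp(−0.22736) = 0.79664.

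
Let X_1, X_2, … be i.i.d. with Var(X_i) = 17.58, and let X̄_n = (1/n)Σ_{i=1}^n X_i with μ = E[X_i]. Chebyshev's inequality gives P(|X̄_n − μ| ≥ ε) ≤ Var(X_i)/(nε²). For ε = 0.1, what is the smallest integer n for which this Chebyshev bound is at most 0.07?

25115

Require 17.58/(n·0.1²) ≤ 0.07, i.e. n ≥ 17.58/(0.07·0.1²) = 25114.286.
The smallest integer n is 25115.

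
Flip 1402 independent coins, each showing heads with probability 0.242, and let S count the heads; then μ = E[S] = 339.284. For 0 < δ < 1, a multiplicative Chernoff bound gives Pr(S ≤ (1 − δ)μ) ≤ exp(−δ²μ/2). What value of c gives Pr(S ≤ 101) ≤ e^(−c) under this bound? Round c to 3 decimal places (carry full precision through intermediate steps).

Write 101 = (1 − δ)μ, so δ = 1 − 101/339.284 = 0.7023143…
Then the exponent is δ²μ/2 = (μ − 101)²/(2μ) = 83.675129.

83.675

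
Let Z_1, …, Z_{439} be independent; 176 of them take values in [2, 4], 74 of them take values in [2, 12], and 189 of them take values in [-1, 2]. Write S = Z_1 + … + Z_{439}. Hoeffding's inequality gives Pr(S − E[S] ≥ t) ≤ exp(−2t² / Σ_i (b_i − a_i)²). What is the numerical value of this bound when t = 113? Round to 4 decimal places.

Σ(b_i − a_i)² = 176·2² + 74·10² + 189·3² = 9805.
Exponent = 2·113² / 9805 = 2.60459.
Bound = exp(−2.60459) = 0.07393.

0.0739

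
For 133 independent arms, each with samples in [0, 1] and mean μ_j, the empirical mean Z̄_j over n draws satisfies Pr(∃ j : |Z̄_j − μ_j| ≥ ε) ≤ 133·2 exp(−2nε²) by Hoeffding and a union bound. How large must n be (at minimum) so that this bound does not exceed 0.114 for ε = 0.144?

Need 2·133·exp(−2nε²) ≤ 0.114, i.e. exp(−2nε²) ≤ 0.114/266.
So 2nε² ≥ ln(266/0.114) = 7.755053.
Hence n ≥ 7.755053/(2·0.144²) = 186.995.
The smallest integer n is 187.

187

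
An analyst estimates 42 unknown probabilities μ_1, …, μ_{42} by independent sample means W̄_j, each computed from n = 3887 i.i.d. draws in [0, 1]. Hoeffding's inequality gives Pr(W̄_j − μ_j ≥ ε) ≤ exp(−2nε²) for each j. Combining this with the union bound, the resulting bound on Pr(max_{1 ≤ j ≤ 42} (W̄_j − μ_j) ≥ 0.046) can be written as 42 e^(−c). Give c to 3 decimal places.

Union bound over the 42 events: Pr(max_{1 ≤ j ≤ 42} (W̄_j − μ_j) ≥ 0.046) ≤ 42·exp(−2nε²) = 42 exp(−2·3887·0.046²).
So c = 2·3887·0.046² = 16.4498.

16.450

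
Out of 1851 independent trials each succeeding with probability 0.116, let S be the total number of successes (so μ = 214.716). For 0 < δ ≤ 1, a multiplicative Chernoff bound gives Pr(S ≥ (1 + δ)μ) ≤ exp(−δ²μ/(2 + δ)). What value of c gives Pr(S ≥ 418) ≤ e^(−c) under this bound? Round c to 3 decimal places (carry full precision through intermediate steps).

65.313

Write 418 = (1 + δ)μ, so δ = 418/214.716 − 1 = 0.9467576…
Then the exponent is δ²μ/(2 + δ) = (418 − μ)² / (μ·(2 + δ)) = 65.312691.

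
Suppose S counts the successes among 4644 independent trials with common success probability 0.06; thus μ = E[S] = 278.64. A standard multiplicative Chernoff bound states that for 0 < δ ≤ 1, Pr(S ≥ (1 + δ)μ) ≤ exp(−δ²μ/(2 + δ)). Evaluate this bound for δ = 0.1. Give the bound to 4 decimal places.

Exponent = δ²μ/(2 + δ) = 0.1²·278.64/2.1 = 1.3269.
Bound = exp(−1.3269) = 0.26531.

0.2653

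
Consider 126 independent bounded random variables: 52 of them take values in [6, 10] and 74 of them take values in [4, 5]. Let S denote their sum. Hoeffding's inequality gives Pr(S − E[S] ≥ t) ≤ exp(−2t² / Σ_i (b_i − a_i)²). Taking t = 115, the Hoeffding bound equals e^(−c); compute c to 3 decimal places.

Σ(b_i − a_i)² = 52·4² + 74·1² = 906.
c = 2t² / 906 = 2·115² / 906 = 29.1943.

29.194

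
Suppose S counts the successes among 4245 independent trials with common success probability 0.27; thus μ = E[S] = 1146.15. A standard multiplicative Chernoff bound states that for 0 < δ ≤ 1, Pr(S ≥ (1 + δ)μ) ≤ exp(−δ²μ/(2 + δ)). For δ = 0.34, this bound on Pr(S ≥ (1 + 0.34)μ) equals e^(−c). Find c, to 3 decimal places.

c = δ²μ/(2 + δ) = 0.34²·1146.15/(2 + 0.34) = 56.6218.

56.622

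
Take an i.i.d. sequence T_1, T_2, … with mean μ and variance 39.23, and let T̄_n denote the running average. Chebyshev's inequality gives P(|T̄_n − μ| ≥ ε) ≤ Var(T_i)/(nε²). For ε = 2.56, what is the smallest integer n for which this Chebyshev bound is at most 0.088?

Require 39.23/(n·2.56²) ≤ 0.088, i.e. n ≥ 39.23/(0.088·2.56²) = 68.023.
The smallest integer n is 69.

69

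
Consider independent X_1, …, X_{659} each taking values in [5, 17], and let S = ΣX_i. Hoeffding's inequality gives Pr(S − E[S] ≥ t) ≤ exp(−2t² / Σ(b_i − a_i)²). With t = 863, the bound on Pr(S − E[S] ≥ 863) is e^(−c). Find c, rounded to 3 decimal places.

15.697

Σ(b_i − a_i)² = 659·(12)² = 94896.
c = 2t²/94896 = 2·863²/94896 = 15.6965.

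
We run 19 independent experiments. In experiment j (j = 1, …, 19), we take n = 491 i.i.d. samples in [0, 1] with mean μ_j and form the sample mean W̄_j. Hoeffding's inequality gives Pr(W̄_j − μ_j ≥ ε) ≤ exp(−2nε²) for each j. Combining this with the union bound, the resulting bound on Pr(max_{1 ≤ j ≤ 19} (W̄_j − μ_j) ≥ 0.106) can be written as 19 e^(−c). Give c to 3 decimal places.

Union bound over the 19 events: Pr(max_{1 ≤ j ≤ 19} (W̄_j − μ_j) ≥ 0.106) ≤ 19·exp(−2nε²) = 19 exp(−2·491·0.106²).
So c = 2·491·0.106² = 11.0338.

11.034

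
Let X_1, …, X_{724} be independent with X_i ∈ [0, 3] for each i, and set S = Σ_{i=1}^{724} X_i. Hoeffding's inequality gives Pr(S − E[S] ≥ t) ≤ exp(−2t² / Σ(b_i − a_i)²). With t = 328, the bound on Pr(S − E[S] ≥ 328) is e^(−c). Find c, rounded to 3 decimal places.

Σ(b_i − a_i)² = 724·(3)² = 6516.
c = 2t²/6516 = 2·328²/6516 = 33.0215.

33.021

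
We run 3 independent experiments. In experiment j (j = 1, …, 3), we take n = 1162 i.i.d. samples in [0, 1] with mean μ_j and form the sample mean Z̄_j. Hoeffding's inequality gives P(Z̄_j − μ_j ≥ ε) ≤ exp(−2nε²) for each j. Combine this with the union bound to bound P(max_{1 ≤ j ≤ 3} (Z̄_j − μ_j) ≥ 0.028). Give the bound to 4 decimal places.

Per-experiment Hoeffding bound: exp(−2·1162·0.028²) = exp(−1.82202) = 0.1617.
Union bound over 3 events: 3·0.1617 = 0.48510.

0.4851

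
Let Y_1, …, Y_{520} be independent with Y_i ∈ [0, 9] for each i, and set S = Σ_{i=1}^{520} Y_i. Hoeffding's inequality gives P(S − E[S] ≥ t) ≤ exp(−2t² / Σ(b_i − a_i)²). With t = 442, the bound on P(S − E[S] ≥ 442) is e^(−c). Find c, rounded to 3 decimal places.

Σ(b_i − a_i)² = 520·(9)² = 42120.
c = 2t²/42120 = 2·442²/42120 = 9.2765.

9.277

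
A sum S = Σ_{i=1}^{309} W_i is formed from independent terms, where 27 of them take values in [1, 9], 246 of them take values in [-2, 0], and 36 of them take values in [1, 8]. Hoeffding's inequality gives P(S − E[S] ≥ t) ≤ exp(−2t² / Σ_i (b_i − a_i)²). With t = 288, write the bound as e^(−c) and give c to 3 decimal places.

Σ(b_i − a_i)² = 27·8² + 246·2² + 36·7² = 4476.
c = 2t² / 4476 = 2·288² / 4476 = 37.0617.

37.062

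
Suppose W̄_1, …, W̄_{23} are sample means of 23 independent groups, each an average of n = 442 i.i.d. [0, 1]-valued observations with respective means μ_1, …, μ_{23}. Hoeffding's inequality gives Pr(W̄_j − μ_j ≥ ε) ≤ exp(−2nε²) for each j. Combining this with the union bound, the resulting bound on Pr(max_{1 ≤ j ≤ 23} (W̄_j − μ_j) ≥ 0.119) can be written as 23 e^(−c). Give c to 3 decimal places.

Union bound over the 23 events: Pr(max_{1 ≤ j ≤ 23} (W̄_j − μ_j) ≥ 0.119) ≤ 23·exp(−2nε²) = 23 exp(−2·442·0.119²).
So c = 2·442·0.119² = 12.5183.

12.518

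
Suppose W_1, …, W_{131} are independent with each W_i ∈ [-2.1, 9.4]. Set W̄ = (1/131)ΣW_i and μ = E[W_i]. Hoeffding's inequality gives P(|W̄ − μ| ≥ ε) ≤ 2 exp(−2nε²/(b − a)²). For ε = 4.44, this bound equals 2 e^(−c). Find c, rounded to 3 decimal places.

c = 2nε²/(b − a)² = 2·131·4.44² / 11.5² = 39.0545.

39.055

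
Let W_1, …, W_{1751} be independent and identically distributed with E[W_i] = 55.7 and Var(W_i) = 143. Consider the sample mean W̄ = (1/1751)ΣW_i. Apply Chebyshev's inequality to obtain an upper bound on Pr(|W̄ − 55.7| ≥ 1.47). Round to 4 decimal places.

0.0378

Var(W̄) = Var(W_i)/n = 143/1751 = 0.081668.
Chebyshev: Pr(|W̄ − 55.7| ≥ 1.47) ≤ Var(W̄)/(1.47)² = 143/(1751·1.47²) = 0.0378.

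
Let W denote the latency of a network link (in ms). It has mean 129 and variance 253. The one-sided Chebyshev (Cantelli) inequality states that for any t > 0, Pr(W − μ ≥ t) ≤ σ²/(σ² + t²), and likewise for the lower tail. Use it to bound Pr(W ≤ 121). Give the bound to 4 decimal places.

Here σ² = 253 and t = 8, so σ² + t² = 317.
Cantelli's bound: 253/317 = 0.7981.

0.7981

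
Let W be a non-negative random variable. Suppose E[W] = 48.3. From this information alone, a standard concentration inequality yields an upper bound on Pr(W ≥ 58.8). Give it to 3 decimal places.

0.821

Only the mean of a non-negative variable is known, so Markov's inequality is the applicable tail bound.
Markov's inequality: for a non-negative random variable, Pr(W ≥ a) ≤ E[W]/a.
Here E[W] = 48.3 and a = 58.8, so the bound is 48.3/58.8 = 0.8214.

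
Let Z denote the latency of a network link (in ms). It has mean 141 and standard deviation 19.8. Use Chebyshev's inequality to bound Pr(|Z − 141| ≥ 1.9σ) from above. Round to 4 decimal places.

Chebyshev: Pr(|Z − μ| ≥ t) ≤ Var(Z)/t².
Var(Z) = σ² = 19.8² = 392.04.
t = 1.9·19.8 = 37.62.
Bound = 392.04 / 1415.2644 = 0.2770.

0.2770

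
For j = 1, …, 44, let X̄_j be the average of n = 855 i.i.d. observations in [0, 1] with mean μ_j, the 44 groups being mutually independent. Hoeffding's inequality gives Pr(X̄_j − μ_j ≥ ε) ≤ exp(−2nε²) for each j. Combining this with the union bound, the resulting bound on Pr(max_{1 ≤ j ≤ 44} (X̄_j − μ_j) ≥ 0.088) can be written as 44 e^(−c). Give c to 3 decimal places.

Union bound over the 44 events: Pr(max_{1 ≤ j ≤ 44} (X̄_j − μ_j) ≥ 0.088) ≤ 44·exp(−2nε²) = 44 exp(−2·855·0.088²).
So c = 2·855·0.088² = 13.2422.

13.242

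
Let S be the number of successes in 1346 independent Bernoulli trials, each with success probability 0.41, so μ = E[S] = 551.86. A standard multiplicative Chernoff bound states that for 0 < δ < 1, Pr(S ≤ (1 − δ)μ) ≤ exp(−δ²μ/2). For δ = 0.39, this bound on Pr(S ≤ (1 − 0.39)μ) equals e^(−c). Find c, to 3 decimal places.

41.969

c = δ²μ/2 = 0.39²·551.86/2 = 41.9690.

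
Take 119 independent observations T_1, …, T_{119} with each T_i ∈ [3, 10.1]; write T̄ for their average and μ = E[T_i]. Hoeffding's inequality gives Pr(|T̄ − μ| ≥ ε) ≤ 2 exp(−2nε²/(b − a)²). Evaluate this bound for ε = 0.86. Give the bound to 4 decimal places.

Exponent: 2nε²/(b − a)² = 2·119·0.86² / 7.1² = 3.49186.
Bound = 2·exp(−3.49186) = 0.06089.

0.0609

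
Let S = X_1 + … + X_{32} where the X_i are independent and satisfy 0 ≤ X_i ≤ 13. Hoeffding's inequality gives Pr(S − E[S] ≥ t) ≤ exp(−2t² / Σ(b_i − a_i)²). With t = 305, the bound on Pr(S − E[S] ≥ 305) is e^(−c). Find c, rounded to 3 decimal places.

34.403

Σ(b_i − a_i)² = 32·(13)² = 5408.
c = 2t²/5408 = 2·305²/5408 = 34.4027.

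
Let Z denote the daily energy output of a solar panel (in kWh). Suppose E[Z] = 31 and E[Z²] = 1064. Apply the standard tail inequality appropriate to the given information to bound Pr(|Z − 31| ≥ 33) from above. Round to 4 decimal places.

The first two moments determine the variance, so Chebyshev's inequality is the sharpest standard bound available.
Var(Z) = E[Z²] − (E[Z])² = 1064 − 961 = 103.
Chebyshev's inequality: Pr(|Z − μ| ≥ t) ≤ Var(Z)/t² = 103/1089 = 0.0946.

0.0946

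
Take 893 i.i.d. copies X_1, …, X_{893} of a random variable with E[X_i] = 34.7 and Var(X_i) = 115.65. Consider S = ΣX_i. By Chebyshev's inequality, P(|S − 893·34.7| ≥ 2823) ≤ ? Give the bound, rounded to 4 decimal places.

Var(S) = n·Var(X_i) = 893·115.65 = 103275.45.
Chebyshev: P(|S − 893·34.7| ≥ 2823) ≤ Var(S)/2823² = 103275.45/7969329 = 0.0130.

0.0130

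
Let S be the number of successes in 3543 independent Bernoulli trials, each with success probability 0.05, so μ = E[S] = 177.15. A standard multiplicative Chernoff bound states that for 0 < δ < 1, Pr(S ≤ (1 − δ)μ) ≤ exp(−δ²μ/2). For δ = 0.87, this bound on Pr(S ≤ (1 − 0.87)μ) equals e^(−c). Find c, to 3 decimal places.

c = δ²μ/2 = 0.87²·177.15/2 = 67.0424.

67.042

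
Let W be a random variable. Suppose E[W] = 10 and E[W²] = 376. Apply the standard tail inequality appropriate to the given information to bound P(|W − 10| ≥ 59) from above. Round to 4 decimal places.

The first two moments determine the variance, so Chebyshev's inequality is the sharpest standard bound available.
Var(W) = E[W²] − (E[W])² = 376 − 100 = 276.
Chebyshev's inequality: P(|W − μ| ≥ t) ≤ Var(W)/t² = 276/3481 = 0.0793.

0.0793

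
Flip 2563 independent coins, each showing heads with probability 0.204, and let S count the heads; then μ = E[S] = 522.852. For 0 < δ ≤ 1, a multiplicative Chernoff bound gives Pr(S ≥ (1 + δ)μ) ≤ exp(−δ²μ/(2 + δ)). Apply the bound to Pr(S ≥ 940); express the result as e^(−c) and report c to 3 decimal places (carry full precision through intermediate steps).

Write 940 = (1 + δ)μ, so δ = 940/522.852 − 1 = 0.7978319…
Then the exponent is δ²μ/(2 + δ) = (940 − μ)² / (μ·(2 + δ)) = 118.954244.

118.954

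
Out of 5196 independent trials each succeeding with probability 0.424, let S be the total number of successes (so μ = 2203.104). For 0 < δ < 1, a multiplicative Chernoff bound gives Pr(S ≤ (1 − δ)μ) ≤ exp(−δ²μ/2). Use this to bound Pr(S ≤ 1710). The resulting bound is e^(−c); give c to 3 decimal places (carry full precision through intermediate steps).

Write 1710 = (1 − δ)μ, so δ = 1 − 1710/2203.104 = 0.2238224…
Then the exponent is δ²μ/2 = (μ − 1710)²/(2μ) = 55.183858.

55.184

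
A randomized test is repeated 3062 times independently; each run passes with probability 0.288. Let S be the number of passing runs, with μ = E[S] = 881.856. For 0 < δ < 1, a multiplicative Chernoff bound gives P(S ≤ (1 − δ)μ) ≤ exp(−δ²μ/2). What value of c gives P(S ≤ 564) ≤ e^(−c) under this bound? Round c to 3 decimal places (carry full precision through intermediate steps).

Write 564 = (1 − δ)μ, so δ = 1 − 564/881.856 = 0.3604398…
Then the exponent is δ²μ/2 = (μ − 564)²/(2μ) = 57.283976.

57.284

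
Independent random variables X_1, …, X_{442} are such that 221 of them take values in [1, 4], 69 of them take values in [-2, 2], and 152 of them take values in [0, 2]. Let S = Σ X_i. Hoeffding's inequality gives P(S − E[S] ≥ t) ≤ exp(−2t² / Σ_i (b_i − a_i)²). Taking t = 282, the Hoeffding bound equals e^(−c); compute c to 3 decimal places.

Σ(b_i − a_i)² = 221·3² + 69·4² + 152·2² = 3701.
c = 2t² / 3701 = 2·282² / 3701 = 42.9743.

42.974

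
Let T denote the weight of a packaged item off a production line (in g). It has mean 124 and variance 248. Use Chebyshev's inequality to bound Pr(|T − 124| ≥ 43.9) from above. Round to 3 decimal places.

Chebyshev: Pr(|T − μ| ≥ t) ≤ Var(T)/t².
Bound = 248 / 1927.21 = 0.1287.

0.129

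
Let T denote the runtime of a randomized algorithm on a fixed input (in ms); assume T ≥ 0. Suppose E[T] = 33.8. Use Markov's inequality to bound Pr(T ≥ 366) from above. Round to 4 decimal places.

Markov's inequality: for a non-negative random variable, Pr(T ≥ a) ≤ E[T]/a.
Here E[T] = 33.8 and a = 366, so the bound is 33.8/366 = 0.0923.

0.0923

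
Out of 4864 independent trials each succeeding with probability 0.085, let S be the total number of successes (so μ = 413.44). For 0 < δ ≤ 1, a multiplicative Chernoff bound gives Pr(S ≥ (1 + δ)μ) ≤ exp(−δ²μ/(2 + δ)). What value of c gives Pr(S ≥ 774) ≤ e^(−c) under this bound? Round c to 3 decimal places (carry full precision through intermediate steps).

Write 774 = (1 + δ)μ, so δ = 774/413.44 − 1 = 0.8720975…
Then the exponent is δ²μ/(2 + δ) = (774 − μ)² / (μ·(2 + δ)) = 109.482175.

109.482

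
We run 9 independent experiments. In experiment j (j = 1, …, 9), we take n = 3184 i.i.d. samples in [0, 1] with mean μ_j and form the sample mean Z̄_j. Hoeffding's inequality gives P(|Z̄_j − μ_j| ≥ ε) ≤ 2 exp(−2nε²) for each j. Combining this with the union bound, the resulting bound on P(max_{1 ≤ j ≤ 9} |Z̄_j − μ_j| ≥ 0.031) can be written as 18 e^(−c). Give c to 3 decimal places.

Union bound over the 9 events: P(max_{1 ≤ j ≤ 9} |Z̄_j − μ_j| ≥ 0.031) ≤ 9·2·exp(−2nε²) = 18 exp(−2·3184·0.031²).
So c = 2·3184·0.031² = 6.1196.

6.120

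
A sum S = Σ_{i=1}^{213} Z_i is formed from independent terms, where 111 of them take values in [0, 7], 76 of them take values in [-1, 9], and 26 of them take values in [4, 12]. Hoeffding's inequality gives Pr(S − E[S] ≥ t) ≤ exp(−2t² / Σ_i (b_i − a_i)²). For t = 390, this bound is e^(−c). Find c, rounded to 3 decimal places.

Σ(b_i − a_i)² = 111·7² + 76·10² + 26·8² = 14703.
c = 2t² / 14703 = 2·390² / 14703 = 20.6897.

20.690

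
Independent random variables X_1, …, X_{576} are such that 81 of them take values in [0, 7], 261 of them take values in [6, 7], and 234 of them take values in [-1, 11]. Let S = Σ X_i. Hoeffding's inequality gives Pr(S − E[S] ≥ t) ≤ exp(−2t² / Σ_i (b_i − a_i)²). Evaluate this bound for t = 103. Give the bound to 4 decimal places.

Σ(b_i − a_i)² = 81·7² + 261·1² + 234·12² = 37926.
Exponent = 2·103² / 37926 = 0.55946.
Bound = exp(−0.55946) = 0.57152.

0.5715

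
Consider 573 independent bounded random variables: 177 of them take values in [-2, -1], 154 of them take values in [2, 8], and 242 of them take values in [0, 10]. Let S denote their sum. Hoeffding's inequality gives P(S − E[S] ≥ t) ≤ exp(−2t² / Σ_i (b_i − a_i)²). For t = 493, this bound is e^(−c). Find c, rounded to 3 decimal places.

16.246

Σ(b_i − a_i)² = 177·1² + 154·6² + 242·10² = 29921.
c = 2t² / 29921 = 2·493² / 29921 = 16.2460.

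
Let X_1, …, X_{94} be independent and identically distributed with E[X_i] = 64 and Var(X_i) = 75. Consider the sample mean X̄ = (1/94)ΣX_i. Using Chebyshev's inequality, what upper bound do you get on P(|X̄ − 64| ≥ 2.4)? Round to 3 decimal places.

Var(X̄) = Var(X_i)/n = 75/94 = 0.79787.
Chebyshev: P(|X̄ − 64| ≥ 2.4) ≤ Var(X̄)/(2.4)² = 75/(94·2.4²) = 0.1385.

0.139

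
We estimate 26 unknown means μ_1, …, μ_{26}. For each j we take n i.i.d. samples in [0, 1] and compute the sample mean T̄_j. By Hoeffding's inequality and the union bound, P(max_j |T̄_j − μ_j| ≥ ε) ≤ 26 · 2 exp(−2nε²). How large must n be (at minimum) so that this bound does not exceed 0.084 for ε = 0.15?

143

Need 2·26·exp(−2nε²) ≤ 0.084, i.e. exp(−2nε²) ≤ 0.084/52.
So 2nε² ≥ ln(52/0.084) = 6.428182.
Hence n ≥ 6.428182/(2·0.15²) = 142.848.
The smallest integer n is 143.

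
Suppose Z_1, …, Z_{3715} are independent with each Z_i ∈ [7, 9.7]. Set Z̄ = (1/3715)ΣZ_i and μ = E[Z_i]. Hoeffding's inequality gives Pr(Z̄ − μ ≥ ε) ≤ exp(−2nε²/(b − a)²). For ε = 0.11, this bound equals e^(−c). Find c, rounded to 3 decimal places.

c = 2nε²/(b − a)² = 2·3715·0.11² / 2.7² = 12.3324.

12.332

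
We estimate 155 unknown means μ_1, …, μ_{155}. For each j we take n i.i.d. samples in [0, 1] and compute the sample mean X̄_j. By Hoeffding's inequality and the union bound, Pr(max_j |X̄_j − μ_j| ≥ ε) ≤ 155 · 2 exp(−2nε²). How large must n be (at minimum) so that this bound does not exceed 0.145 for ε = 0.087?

507

Need 2·155·exp(−2nε²) ≤ 0.145, i.e. exp(−2nε²) ≤ 0.145/310.
So 2nε² ≥ ln(310/0.145) = 7.667594.
Hence n ≥ 7.667594/(2·0.087²) = 506.513.
The smallest integer n is 507.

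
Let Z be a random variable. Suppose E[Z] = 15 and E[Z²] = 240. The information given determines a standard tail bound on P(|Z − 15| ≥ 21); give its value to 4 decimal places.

The first two moments determine the variance, so Chebyshev's inequality is the sharpest standard bound available.
Var(Z) = E[Z²] − (E[Z])² = 240 − 225 = 15.
Chebyshev's inequality: P(|Z − μ| ≥ t) ≤ Var(Z)/t² = 15/441 = 0.0340.

0.0340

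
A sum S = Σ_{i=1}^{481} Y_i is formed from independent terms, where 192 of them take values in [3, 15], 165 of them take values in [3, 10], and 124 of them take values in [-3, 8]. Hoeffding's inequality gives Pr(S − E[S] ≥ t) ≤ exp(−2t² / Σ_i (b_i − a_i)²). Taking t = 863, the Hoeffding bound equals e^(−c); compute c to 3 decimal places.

29.358

Σ(b_i − a_i)² = 192·12² + 165·7² + 124·11² = 50737.
c = 2t² / 50737 = 2·863² / 50737 = 29.3580.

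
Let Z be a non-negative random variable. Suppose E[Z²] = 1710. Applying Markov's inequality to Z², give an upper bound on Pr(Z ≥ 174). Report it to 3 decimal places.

Since Z ≥ 0, the event {Z ≥ 174} is the same as {Z² ≥ 30276}.
Markov's inequality applied to Z² gives Pr(Z² ≥ 30276) ≤ E[Z²]/30276 = 1710/30276 = 0.0565.

0.056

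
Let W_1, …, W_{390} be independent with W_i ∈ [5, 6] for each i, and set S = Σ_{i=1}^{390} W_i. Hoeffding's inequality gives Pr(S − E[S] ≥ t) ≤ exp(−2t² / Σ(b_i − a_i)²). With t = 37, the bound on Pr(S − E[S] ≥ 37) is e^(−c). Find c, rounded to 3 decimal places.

Σ(b_i − a_i)² = 390·(1)² = 390.
c = 2t²/390 = 2·37²/390 = 7.0205.

7.021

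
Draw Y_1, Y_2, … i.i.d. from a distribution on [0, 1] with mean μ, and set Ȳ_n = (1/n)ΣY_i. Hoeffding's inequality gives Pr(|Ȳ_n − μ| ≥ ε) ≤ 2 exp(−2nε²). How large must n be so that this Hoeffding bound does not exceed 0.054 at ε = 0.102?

174

Require 2·exp(−2nε²) ≤ 0.054, i.e. 2nε² ≥ ln(2/0.054) = 3.611918.
So n ≥ 3.611918 / (2·0.102²) = 173.583.
The smallest integer n is 174.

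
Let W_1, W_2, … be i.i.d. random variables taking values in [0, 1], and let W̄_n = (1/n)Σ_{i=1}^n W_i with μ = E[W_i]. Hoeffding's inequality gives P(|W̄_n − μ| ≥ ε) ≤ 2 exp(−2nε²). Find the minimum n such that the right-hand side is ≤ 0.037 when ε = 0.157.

Require 2·exp(−2nε²) ≤ 0.037, i.e. 2nε² ≥ ln(2/0.037) = 3.989985.
So n ≥ 3.989985 / (2·0.157²) = 80.936.
The smallest integer n is 81.

81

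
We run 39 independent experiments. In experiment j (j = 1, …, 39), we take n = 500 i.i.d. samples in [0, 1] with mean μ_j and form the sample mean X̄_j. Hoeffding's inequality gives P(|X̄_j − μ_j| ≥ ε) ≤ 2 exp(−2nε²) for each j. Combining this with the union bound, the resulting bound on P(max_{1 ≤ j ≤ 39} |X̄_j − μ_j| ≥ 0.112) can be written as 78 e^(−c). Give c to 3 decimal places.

Union bound over the 39 events: P(max_{1 ≤ j ≤ 39} |X̄_j − μ_j| ≥ 0.112) ≤ 39·2·exp(−2nε²) = 78 exp(−2·500·0.112²).
So c = 2·500·0.112² = 12.5440.

12.544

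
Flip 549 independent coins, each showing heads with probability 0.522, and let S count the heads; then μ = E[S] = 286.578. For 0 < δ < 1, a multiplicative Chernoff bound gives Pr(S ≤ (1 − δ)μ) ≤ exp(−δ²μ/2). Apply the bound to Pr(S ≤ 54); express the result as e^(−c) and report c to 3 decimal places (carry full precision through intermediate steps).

Write 54 = (1 − δ)μ, so δ = 1 − 54/286.578 = 0.8115696…
Then the exponent is δ²μ/2 = (μ − 54)²/(2μ) = 94.376620.

94.377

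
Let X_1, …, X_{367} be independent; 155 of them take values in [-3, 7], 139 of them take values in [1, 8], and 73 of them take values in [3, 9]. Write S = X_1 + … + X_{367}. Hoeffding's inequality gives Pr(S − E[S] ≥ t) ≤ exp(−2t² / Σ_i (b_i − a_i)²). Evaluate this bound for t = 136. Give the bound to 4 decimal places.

0.2269

Σ(b_i − a_i)² = 155·10² + 139·7² + 73·6² = 24939.
Exponent = 2·136² / 24939 = 1.48330.
Bound = exp(−1.48330) = 0.22689.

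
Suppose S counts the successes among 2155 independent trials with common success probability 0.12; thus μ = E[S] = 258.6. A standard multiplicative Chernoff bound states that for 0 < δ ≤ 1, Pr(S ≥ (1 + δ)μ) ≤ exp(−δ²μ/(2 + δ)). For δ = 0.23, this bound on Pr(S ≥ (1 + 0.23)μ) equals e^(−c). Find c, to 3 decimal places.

c = δ²μ/(2 + δ) = 0.23²·258.6/(2 + 0.23) = 6.1345.

6.135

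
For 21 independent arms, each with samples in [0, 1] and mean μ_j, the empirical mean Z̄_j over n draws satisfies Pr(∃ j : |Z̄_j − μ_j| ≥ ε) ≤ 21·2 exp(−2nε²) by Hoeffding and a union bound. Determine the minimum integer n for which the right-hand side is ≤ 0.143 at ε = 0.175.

93

Need 2·21·exp(−2nε²) ≤ 0.143, i.e. exp(−2nε²) ≤ 0.143/42.
So 2nε² ≥ ln(42/0.143) = 5.682580.
Hence n ≥ 5.682580/(2·0.175²) = 92.777.
The smallest integer n is 93.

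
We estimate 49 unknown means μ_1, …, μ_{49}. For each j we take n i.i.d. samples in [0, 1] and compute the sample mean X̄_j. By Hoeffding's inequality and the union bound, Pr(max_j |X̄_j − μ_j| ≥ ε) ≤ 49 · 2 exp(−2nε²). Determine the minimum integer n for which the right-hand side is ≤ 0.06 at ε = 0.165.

136

Need 2·49·exp(−2nε²) ≤ 0.06, i.e. exp(−2nε²) ≤ 0.06/98.
So 2nε² ≥ ln(98/0.06) = 7.398378.
Hence n ≥ 7.398378/(2·0.165²) = 135.875.
The smallest integer n is 136.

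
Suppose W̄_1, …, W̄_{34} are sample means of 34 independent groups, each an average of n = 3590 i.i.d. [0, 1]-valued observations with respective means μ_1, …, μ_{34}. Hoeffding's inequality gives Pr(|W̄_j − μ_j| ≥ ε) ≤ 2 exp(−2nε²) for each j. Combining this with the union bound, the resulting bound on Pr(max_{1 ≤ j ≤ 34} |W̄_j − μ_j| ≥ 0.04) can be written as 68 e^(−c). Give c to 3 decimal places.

11.488

Union bound over the 34 events: Pr(max_{1 ≤ j ≤ 34} |W̄_j − μ_j| ≥ 0.04) ≤ 34·2·exp(−2nε²) = 68 exp(−2·3590·0.04²).
So c = 2·3590·0.04² = 11.4880.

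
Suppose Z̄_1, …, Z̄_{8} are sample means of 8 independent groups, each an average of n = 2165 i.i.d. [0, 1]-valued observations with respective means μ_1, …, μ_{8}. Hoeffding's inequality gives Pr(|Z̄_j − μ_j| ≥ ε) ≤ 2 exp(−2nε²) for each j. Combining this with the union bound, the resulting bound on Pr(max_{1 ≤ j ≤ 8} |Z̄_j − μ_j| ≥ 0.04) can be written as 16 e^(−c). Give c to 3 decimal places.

6.928

Union bound over the 8 events: Pr(max_{1 ≤ j ≤ 8} |Z̄_j − μ_j| ≥ 0.04) ≤ 8·2·exp(−2nε²) = 16 exp(−2·2165·0.04²).
So c = 2·2165·0.04² = 6.9280.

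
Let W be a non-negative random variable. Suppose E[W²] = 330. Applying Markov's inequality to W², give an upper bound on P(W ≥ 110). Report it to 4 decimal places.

Since W ≥ 0, the event {W ≥ 110} is the same as {W² ≥ 12100}.
Markov's inequality applied to W² gives P(W² ≥ 12100) ≤ E[W²]/12100 = 330/12100 = 0.0273.

0.0273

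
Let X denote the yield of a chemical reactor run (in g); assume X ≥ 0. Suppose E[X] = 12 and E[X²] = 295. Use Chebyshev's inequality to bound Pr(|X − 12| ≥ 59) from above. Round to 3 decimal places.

0.043

Var(X) = E[X²] − (E[X])² = 295 − 144 = 151.
Chebyshev's inequality: Pr(|X − μ| ≥ t) ≤ Var(X)/t² = 151/3481 = 0.0434.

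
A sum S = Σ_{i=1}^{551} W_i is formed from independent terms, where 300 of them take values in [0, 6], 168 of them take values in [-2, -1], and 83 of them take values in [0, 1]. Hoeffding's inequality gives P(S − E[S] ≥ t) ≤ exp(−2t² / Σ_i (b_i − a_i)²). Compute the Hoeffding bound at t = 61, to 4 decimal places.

Σ(b_i − a_i)² = 300·6² + 168·1² + 83·1² = 11051.
Exponent = 2·61² / 11051 = 0.67342.
Bound = exp(−0.67342) = 0.50996.

0.5100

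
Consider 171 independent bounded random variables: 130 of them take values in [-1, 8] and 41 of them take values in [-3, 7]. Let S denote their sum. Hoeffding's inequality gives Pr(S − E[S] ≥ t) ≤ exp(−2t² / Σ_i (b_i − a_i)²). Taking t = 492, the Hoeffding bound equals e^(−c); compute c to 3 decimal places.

Σ(b_i − a_i)² = 130·9² + 41·10² = 14630.
c = 2t² / 14630 = 2·492² / 14630 = 33.0915.

33.091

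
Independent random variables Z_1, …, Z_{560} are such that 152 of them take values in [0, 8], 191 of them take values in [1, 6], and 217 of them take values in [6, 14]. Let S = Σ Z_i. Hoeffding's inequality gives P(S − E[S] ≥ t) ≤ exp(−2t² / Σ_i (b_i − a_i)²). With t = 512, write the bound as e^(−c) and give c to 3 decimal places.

Σ(b_i − a_i)² = 152·8² + 191·5² + 217·8² = 28391.
c = 2t² / 28391 = 2·512² / 28391 = 18.4667.

18.467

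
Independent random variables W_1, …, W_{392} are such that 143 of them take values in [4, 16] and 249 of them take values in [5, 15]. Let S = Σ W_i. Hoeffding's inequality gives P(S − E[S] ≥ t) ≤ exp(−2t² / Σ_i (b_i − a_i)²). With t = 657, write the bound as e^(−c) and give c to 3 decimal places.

Σ(b_i − a_i)² = 143·12² + 249·10² = 45492.
c = 2t² / 45492 = 2·657² / 45492 = 18.9769.

18.977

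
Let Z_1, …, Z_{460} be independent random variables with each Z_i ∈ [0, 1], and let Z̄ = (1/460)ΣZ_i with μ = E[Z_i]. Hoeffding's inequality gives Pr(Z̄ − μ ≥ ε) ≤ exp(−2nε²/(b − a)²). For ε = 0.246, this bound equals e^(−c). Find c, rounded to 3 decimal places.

c = 2nε²/(b − a)² = 2·460·0.246² / 1² = 55.6747.

55.675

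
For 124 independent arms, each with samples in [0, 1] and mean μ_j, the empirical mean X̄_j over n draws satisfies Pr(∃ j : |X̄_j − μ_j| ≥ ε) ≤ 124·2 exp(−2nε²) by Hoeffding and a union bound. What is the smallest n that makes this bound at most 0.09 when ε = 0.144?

Need 2·124·exp(−2nε²) ≤ 0.09, i.e. exp(−2nε²) ≤ 0.09/248.
So 2nε² ≥ ln(248/0.09) = 7.921374.
Hence n ≥ 7.921374/(2·0.144²) = 191.005.
The smallest integer n is 192.

192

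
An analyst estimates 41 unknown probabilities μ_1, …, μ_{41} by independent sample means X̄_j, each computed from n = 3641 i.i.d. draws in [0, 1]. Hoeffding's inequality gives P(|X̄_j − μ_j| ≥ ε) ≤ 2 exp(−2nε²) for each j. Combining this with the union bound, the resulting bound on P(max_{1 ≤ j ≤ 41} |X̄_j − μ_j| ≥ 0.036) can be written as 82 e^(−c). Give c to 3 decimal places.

Union bound over the 41 events: P(max_{1 ≤ j ≤ 41} |X̄_j − μ_j| ≥ 0.036) ≤ 41·2·exp(−2nε²) = 82 exp(−2·3641·0.036²).
So c = 2·3641·0.036² = 9.4375.

9.437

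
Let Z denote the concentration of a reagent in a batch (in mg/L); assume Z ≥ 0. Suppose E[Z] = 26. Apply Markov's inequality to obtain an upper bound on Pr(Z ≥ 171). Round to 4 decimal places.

0.1520

Markov's inequality: for a non-negative random variable, Pr(Z ≥ a) ≤ E[Z]/a.
Here E[Z] = 26 and a = 171, so the bound is 26/171 = 0.1520.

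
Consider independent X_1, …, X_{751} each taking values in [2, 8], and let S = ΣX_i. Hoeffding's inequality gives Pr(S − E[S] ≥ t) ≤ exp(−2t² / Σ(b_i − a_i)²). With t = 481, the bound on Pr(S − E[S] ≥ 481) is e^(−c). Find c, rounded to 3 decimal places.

17.115

Σ(b_i − a_i)² = 751·(6)² = 27036.
c = 2t²/27036 = 2·481²/27036 = 17.1150.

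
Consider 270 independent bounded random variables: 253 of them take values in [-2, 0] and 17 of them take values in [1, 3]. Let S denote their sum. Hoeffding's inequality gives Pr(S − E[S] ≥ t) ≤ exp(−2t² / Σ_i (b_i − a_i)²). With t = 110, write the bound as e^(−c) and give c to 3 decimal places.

22.407

Σ(b_i − a_i)² = 253·2² + 17·2² = 1080.
c = 2t² / 1080 = 2·110² / 1080 = 22.4074.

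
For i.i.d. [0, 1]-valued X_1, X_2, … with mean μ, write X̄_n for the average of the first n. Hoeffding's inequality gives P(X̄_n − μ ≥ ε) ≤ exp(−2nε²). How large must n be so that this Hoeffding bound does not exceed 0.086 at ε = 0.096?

Require exp(−2nε²) ≤ 0.086, i.e. 2nε² ≥ ln(1/0.086) = 2.453408.
So n ≥ 2.453408 / (2·0.096²) = 133.106.
The smallest integer n is 134.

134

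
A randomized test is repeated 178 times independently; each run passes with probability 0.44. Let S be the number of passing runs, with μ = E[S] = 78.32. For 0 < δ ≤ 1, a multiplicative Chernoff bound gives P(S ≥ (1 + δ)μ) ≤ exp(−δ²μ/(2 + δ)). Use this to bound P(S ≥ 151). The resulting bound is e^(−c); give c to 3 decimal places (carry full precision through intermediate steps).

Write 151 = (1 + δ)μ, so δ = 151/78.32 − 1 = 0.9279877…
Then the exponent is δ²μ/(2 + δ) = (151 − μ)² / (μ·(2 + δ)) = 23.034983.

23.035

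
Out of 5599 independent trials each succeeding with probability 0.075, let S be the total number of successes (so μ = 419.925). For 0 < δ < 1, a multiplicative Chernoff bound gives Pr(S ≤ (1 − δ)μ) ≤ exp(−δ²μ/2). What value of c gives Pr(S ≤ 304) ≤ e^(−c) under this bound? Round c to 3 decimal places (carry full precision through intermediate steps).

16.001

Write 304 = (1 − δ)μ, so δ = 1 − 304/419.925 = 0.2760612…
Then the exponent is δ²μ/2 = (μ − 304)²/(2μ) = 16.001197.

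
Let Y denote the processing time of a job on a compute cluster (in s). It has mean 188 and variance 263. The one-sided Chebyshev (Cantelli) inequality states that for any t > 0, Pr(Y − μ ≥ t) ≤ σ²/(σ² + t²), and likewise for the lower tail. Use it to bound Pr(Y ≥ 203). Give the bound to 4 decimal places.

Here σ² = 263 and t = 15, so σ² + t² = 488.
Cantelli's bound: 263/488 = 0.5389.

0.5389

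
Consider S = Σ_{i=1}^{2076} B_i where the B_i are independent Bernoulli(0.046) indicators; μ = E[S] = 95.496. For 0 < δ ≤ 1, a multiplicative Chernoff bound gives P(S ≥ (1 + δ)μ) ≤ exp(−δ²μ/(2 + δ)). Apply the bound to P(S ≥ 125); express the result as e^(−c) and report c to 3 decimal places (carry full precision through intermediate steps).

Write 125 = (1 + δ)μ, so δ = 125/95.496 − 1 = 0.3089553…
Then the exponent is δ²μ/(2 + δ) = (125 − μ)² / (μ·(2 + δ)) = 3.947854.

3.948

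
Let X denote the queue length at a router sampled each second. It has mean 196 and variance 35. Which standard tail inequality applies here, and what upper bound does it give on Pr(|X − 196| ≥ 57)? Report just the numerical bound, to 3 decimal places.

0.011

Mean and variance are known, so Chebyshev's inequality applies.
Chebyshev: Pr(|X − μ| ≥ t) ≤ Var(X)/t².
Bound = 35 / 3249 = 0.0108.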